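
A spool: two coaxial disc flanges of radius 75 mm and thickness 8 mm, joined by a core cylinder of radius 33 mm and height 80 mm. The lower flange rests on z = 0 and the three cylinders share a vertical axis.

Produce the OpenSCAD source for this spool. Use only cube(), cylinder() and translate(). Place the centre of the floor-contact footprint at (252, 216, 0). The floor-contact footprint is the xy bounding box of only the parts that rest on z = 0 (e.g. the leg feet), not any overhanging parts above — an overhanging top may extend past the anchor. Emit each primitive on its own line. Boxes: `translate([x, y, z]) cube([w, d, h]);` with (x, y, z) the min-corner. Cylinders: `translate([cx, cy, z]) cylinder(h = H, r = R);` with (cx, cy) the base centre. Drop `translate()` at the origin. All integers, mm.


translate([252, 216, 0]) cylinder(h = 8, r = 75);
translate([252, 216, 8]) cylinder(h = 80, r = 33);
translate([252, 216, 88]) cylinder(h = 8, r = 75);


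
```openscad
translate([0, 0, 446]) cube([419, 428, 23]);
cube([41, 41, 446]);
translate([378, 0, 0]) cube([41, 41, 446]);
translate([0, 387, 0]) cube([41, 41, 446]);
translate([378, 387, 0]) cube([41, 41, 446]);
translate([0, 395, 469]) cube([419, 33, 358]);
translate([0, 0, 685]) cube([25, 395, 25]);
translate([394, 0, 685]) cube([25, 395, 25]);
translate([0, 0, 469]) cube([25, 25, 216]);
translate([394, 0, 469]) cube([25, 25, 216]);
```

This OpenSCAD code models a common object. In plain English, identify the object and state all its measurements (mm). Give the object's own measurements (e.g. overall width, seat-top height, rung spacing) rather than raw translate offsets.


A chair. The seat is a 419×428×23 mm slab with its top at z = 469 mm, on four 41×41 mm corner legs (flush with the seat edges, standing on z = 0). A flat backrest 33 mm thick, 358 mm tall, spans the full seat width and rises from the seat top along its +y edge, rear face flush with the rear of the seat. Two armrests of 25×25 mm section run along each side from the seat's front edge to the front of the backrest, top faces 241 mm above the seat top and outer faces flush with the seat's x-edges; a 25×25 mm post under the front of each armrest stands on the seat at the front corner.


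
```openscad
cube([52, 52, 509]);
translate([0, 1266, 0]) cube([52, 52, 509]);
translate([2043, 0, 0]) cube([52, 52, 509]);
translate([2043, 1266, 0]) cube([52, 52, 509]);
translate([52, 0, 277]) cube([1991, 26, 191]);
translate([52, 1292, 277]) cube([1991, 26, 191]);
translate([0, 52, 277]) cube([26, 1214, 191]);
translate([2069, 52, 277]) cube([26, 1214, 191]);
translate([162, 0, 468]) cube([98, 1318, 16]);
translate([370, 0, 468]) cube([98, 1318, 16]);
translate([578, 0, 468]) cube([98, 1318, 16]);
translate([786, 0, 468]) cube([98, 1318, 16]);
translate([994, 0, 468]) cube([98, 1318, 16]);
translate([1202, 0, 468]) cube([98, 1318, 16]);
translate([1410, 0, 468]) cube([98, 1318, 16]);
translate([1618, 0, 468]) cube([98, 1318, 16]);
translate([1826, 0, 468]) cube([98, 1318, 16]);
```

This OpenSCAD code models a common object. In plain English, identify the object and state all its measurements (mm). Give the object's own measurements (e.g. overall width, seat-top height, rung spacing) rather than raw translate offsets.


A bed frame 2095 mm long (x) by 1318 mm wide (y). Four 52×52 mm corner posts, 509 mm tall, at the corners of the footprint. Four rails of 26 mm thickness and 191 mm height run between adjacent posts with their undersides at z = 277 mm, their outer faces flush with the outside of the frame (the two x-running rails run between the posts' inner faces; the two y-running rails run between the posts' inner faces). 9 slats, each 98 mm wide (x) and 16 mm thick, lie across the top of the two x-running rails, running the full 1318 mm width of the frame in y; along x they sit between the end posts with a 110 mm gap after the −x posts and between neighbouring slats, leaving 119 mm before the +x posts.


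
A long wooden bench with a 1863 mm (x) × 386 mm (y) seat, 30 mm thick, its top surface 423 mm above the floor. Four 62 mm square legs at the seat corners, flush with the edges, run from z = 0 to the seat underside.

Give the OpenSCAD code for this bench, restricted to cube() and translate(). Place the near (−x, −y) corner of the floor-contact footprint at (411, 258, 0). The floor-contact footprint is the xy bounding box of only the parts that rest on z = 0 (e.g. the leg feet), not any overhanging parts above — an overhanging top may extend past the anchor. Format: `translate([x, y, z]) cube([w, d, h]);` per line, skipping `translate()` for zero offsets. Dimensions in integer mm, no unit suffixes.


translate([411, 258, 393]) cube([1863, 386, 30]);
translate([411, 258, 0]) cube([62, 62, 393]);
translate([411, 582, 0]) cube([62, 62, 393]);
translate([2212, 258, 0]) cube([62, 62, 393]);
translate([2212, 582, 0]) cube([62, 62, 393]);


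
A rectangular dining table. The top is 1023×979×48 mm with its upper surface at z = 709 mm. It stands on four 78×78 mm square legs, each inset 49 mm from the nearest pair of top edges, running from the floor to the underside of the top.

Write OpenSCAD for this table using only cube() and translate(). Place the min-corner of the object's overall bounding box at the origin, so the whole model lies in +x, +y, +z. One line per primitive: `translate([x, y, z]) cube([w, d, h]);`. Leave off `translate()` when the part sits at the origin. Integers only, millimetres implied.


translate([0, 0, 661]) cube([1023, 979, 48]);
translate([49, 49, 0]) cube([78, 78, 661]);
translate([896, 49, 0]) cube([78, 78, 661]);
translate([49, 852, 0]) cube([78, 78, 661]);
translate([896, 852, 0]) cube([78, 78, 661]);


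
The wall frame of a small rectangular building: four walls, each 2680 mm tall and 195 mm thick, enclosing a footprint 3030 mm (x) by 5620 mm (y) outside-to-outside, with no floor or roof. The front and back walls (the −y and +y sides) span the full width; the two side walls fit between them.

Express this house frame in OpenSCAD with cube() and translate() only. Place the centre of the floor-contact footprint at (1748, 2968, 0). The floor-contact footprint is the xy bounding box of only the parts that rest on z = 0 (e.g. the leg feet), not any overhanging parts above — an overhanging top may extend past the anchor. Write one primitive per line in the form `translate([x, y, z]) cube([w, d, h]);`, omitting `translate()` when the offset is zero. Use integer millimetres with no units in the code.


translate([233, 158, 0]) cube([3030, 195, 2680]);
translate([233, 5583, 0]) cube([3030, 195, 2680]);
translate([233, 353, 0]) cube([195, 5230, 2680]);
translate([3068, 353, 0]) cube([195, 5230, 2680]);


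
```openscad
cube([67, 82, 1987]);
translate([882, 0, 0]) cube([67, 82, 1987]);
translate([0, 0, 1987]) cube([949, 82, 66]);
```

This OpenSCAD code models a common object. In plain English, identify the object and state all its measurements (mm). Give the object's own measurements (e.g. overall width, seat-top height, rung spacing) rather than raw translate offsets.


A door frame. The clear opening is 815 mm wide and 1987 mm high. Two 67 mm wide jambs, 82 mm deep, stand either side of the opening from the floor to the top of the opening. A 66 mm thick head sits across the top of both jambs, spanning the full outside width of the frame.


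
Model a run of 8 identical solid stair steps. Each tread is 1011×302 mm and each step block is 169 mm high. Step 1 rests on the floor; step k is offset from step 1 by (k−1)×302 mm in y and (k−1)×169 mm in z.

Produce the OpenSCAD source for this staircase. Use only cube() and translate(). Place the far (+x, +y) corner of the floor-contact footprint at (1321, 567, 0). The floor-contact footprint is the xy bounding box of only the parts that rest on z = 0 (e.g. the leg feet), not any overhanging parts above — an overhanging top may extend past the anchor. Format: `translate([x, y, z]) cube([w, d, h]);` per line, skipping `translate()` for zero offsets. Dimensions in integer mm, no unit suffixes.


translate([310, 265, 0]) cube([1011, 302, 169]);
translate([310, 567, 169]) cube([1011, 302, 169]);
translate([310, 869, 338]) cube([1011, 302, 169]);
translate([310, 1171, 507]) cube([1011, 302, 169]);
translate([310, 1473, 676]) cube([1011, 302, 169]);
translate([310, 1775, 845]) cube([1011, 302, 169]);
translate([310, 2077, 1014]) cube([1011, 302, 169]);
translate([310, 2379, 1183]) cube([1011, 302, 169]);


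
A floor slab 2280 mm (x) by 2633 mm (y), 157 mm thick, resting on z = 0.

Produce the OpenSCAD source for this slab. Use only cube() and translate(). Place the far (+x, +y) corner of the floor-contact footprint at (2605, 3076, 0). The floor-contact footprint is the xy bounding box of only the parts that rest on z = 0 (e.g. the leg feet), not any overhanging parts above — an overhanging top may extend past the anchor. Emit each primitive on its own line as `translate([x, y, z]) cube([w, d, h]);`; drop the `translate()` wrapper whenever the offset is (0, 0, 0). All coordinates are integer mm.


translate([325, 443, 0]) cube([2280, 2633, 157]);


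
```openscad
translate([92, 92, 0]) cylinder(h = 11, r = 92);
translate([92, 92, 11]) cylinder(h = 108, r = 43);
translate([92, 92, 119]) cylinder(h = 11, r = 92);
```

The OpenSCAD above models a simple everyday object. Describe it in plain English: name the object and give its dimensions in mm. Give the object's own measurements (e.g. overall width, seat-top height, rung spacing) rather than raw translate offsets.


A spool: two coaxial disc flanges of radius 92 mm and thickness 11 mm, joined by a core cylinder of radius 43 mm and height 108 mm. The lower flange rests on z = 0 and the three cylinders share a vertical axis.


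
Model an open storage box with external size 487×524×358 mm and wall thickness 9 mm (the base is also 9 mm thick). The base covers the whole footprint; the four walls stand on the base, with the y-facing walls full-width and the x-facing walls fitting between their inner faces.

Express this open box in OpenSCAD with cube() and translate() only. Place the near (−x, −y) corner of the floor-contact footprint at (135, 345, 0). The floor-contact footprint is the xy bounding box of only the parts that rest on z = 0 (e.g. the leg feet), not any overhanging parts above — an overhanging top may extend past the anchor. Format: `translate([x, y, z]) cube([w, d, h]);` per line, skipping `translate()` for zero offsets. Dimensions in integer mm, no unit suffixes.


translate([135, 345, 0]) cube([487, 524, 9]);
translate([135, 345, 9]) cube([487, 9, 349]);
translate([135, 860, 9]) cube([487, 9, 349]);
translate([135, 354, 9]) cube([9, 506, 349]);
translate([613, 354, 9]) cube([9, 506, 349]);


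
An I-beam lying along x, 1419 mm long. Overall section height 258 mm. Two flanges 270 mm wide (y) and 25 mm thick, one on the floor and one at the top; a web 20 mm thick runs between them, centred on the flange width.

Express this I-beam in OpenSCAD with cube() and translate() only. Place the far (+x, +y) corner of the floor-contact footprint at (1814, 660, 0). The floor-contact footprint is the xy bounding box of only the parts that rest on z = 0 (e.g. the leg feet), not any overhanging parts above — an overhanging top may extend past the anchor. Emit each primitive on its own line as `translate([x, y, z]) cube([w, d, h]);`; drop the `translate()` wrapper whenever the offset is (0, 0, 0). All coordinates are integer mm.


translate([395, 390, 0]) cube([1419, 270, 25]);
translate([395, 515, 25]) cube([1419, 20, 208]);
translate([395, 390, 233]) cube([1419, 270, 25]);


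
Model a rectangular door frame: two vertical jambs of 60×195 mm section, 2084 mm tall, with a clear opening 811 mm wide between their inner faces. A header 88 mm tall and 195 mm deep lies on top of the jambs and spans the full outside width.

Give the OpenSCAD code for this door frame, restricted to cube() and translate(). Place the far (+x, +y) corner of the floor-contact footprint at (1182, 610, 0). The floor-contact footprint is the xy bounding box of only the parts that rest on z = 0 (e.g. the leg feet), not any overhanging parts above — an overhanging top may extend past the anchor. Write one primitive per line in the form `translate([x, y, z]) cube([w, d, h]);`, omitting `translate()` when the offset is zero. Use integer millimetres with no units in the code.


translate([251, 415, 0]) cube([60, 195, 2084]);
translate([1122, 415, 0]) cube([60, 195, 2084]);
translate([251, 415, 2084]) cube([931, 195, 88]);


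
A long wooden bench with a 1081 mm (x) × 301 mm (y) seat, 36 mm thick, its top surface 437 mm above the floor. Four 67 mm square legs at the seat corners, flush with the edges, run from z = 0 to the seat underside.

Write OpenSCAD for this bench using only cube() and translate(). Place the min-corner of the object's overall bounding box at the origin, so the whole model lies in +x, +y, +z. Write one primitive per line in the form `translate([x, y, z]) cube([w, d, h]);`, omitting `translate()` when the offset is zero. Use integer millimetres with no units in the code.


translate([0, 0, 401]) cube([1081, 301, 36]);
cube([67, 67, 401]);
translate([0, 234, 0]) cube([67, 67, 401]);
translate([1014, 0, 0]) cube([67, 67, 401]);
translate([1014, 234, 0]) cube([67, 67, 401]);


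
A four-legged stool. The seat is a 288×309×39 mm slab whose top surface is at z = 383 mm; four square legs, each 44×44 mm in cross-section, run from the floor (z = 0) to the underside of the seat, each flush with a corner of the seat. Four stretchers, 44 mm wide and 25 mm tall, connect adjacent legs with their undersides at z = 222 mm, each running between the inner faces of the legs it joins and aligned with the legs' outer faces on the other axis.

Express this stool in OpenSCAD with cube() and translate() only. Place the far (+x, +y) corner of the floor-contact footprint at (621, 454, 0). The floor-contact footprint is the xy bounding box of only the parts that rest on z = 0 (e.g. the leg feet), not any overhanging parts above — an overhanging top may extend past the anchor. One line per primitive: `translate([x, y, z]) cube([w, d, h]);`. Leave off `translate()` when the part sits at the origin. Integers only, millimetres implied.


translate([333, 145, 344]) cube([288, 309, 39]);
translate([333, 145, 0]) cube([44, 44, 344]);
translate([577, 145, 0]) cube([44, 44, 344]);
translate([333, 410, 0]) cube([44, 44, 344]);
translate([577, 410, 0]) cube([44, 44, 344]);
translate([377, 145, 222]) cube([200, 44, 25]);
translate([377, 410, 222]) cube([200, 44, 25]);
translate([333, 189, 222]) cube([44, 221, 25]);
translate([577, 189, 222]) cube([44, 221, 25]);


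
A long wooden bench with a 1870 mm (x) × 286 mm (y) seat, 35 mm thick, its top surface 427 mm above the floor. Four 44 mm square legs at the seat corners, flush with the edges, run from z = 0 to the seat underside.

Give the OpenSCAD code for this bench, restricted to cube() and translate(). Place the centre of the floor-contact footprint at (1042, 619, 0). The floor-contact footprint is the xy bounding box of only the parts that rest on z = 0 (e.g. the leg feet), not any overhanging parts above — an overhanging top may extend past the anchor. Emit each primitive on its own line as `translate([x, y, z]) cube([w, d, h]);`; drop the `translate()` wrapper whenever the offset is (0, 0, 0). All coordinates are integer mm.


// leg_h = 427 − 35 = 392
translate([107, 476, 392]) cube([1870, 286, 35]);
translate([107, 476, 0]) cube([44, 44, 392]);
translate([107, 718, 0]) cube([44, 44, 392]);
translate([1933, 476, 0]) cube([44, 44, 392]);
translate([1933, 718, 0]) cube([44, 44, 392]);


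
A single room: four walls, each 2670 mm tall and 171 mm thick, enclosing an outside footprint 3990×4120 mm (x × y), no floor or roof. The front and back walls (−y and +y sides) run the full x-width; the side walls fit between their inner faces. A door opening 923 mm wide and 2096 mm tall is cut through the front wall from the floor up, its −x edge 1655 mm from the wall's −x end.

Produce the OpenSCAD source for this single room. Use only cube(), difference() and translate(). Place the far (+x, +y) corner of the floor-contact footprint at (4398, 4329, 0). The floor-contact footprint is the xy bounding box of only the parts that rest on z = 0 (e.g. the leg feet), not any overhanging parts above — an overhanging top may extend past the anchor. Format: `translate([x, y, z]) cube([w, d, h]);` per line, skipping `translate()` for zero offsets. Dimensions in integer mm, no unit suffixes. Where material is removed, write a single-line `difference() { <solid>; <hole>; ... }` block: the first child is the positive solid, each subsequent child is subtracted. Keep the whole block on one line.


difference() { translate([408, 209, 0]) cube([3990, 171, 2670]); translate([2063, 209, 0]) cube([923, 171, 2096]); }
translate([408, 4158, 0]) cube([3990, 171, 2670]);
translate([408, 380, 0]) cube([171, 3778, 2670]);
translate([4227, 380, 0]) cube([171, 3778, 2670]);


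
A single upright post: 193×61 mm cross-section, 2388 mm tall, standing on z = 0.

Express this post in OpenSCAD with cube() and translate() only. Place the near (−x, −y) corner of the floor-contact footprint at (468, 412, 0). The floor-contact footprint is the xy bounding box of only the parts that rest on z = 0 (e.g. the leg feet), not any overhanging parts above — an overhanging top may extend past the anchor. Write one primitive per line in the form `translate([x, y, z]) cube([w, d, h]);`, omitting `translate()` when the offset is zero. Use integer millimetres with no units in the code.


translate([468, 412, 0]) cube([193, 61, 2388]);


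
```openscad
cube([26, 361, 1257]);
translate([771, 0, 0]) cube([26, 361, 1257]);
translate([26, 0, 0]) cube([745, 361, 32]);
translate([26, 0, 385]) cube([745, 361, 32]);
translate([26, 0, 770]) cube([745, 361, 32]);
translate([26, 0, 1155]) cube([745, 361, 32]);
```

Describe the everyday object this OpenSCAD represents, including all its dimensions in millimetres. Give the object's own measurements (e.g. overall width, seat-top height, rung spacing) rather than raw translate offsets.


An open bookshelf. Two side panels, each 26 mm thick, 361 mm deep and 1257 mm tall, stand 797 mm apart (outside-to-outside). Between them sit 4 shelves, each 32 mm thick and 361 mm deep, spanning the full gap between the sides. The bottom shelf rests on the floor (its underside at z = 0) and the clear gap between one shelf's top and the next shelf's underside is 353 mm.


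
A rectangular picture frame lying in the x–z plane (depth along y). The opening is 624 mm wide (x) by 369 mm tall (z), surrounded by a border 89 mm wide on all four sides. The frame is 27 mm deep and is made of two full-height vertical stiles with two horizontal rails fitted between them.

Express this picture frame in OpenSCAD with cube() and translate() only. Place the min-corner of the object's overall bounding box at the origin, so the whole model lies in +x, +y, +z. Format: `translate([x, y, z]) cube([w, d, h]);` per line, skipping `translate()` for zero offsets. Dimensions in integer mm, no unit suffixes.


cube([89, 27, 547]);
translate([713, 0, 0]) cube([89, 27, 547]);
translate([89, 0, 0]) cube([624, 27, 89]);
translate([89, 0, 458]) cube([624, 27, 89]);


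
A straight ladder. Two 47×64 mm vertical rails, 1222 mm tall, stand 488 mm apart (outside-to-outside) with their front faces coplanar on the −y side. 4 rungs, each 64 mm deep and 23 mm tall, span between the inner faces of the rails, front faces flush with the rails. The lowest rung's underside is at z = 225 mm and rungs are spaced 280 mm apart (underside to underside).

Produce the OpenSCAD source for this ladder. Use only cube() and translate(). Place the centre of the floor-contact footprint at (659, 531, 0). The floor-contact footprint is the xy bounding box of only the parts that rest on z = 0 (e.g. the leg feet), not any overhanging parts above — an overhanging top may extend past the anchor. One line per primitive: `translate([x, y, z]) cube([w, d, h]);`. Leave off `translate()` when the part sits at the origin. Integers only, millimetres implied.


translate([415, 499, 0]) cube([47, 64, 1222]);
translate([856, 499, 0]) cube([47, 64, 1222]);
translate([462, 499, 225]) cube([394, 64, 23]);
translate([462, 499, 505]) cube([394, 64, 23]);
translate([462, 499, 785]) cube([394, 64, 23]);
translate([462, 499, 1065]) cube([394, 64, 23]);


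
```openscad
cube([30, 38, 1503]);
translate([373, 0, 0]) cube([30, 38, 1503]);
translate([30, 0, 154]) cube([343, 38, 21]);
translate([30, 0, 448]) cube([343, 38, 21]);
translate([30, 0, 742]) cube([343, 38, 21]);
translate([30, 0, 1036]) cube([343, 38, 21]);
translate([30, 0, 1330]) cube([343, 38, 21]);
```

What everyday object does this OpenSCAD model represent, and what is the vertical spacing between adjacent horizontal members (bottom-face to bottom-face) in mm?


A ladder. The rung spacing is 294 mm.

Two tall 30×38 posts with 5 short bars between them — a ladder. Adjacent rungs sit at z = 154 and z = 448, so the spacing is 448 − 154 = 294 mm.


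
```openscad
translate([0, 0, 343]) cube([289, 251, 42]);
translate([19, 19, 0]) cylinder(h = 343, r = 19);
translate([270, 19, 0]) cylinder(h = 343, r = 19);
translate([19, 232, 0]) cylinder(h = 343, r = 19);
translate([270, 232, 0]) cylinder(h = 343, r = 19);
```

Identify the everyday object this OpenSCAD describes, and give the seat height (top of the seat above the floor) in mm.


A stool. The seat height is 385 mm.

A 289×251×42 slab at z = 343 on four corner cylinders — a stool. The seat top is 343 + 42 = 385 mm.


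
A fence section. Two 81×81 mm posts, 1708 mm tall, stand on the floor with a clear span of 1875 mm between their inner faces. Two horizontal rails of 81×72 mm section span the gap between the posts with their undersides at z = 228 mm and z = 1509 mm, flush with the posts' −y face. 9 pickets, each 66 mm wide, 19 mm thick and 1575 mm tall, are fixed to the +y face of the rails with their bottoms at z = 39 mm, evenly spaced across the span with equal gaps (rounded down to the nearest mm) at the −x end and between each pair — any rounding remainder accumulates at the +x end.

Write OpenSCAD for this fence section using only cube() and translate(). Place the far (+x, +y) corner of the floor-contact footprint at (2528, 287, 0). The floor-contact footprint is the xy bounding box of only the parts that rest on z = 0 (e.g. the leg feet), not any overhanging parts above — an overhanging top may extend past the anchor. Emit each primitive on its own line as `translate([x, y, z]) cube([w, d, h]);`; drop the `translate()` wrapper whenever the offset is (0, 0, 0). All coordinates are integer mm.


translate([491, 206, 0]) cube([81, 81, 1708]);
translate([2447, 206, 0]) cube([81, 81, 1708]);
translate([572, 206, 228]) cube([1875, 81, 72]);
translate([572, 206, 1509]) cube([1875, 81, 72]);
translate([700, 287, 39]) cube([66, 19, 1575]);
translate([894, 287, 39]) cube([66, 19, 1575]);
translate([1088, 287, 39]) cube([66, 19, 1575]);
translate([1282, 287, 39]) cube([66, 19, 1575]);
translate([1476, 287, 39]) cube([66, 19, 1575]);
translate([1670, 287, 39]) cube([66, 19, 1575]);
translate([1864, 287, 39]) cube([66, 19, 1575]);
translate([2058, 287, 39]) cube([66, 19, 1575]);
translate([2252, 287, 39]) cube([66, 19, 1575]);


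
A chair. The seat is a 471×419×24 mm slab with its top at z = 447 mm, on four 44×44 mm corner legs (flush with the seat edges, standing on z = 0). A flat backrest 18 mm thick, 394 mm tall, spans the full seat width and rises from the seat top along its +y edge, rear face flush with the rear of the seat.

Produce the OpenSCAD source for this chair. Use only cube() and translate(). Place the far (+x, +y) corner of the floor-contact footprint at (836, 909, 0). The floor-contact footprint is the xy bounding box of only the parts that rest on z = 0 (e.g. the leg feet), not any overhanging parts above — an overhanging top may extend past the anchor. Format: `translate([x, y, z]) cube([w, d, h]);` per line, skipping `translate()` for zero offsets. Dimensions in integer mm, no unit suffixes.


translate([365, 490, 423]) cube([471, 419, 24]);
translate([365, 490, 0]) cube([44, 44, 423]);
translate([792, 490, 0]) cube([44, 44, 423]);
translate([365, 865, 0]) cube([44, 44, 423]);
translate([792, 865, 0]) cube([44, 44, 423]);
translate([365, 891, 447]) cube([471, 18, 394]);


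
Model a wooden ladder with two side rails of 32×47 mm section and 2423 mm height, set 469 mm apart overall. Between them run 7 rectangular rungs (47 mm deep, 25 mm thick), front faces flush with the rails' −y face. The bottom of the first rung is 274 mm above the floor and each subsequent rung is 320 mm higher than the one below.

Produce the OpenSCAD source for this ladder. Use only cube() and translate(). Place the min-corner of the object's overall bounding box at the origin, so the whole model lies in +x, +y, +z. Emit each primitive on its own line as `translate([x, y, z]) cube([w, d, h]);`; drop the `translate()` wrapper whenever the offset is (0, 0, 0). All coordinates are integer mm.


cube([32, 47, 2423]);
translate([437, 0, 0]) cube([32, 47, 2423]);
translate([32, 0, 274]) cube([405, 47, 25]);
translate([32, 0, 594]) cube([405, 47, 25]);
translate([32, 0, 914]) cube([405, 47, 25]);
translate([32, 0, 1234]) cube([405, 47, 25]);
translate([32, 0, 1554]) cube([405, 47, 25]);
translate([32, 0, 1874]) cube([405, 47, 25]);
translate([32, 0, 2194]) cube([405, 47, 25]);


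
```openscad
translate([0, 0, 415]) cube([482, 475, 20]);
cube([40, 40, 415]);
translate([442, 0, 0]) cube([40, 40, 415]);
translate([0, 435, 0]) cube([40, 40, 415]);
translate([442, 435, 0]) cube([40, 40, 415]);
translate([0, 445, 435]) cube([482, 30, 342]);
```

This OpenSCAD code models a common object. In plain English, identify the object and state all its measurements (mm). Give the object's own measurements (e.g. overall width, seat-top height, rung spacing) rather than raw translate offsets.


A chair. The seat is a 482×475×20 mm slab with its top at z = 435 mm, on four 40×40 mm corner legs (flush with the seat edges, standing on z = 0). A flat backrest 30 mm thick, 342 mm tall, spans the full seat width and rises from the seat top along its +y edge, rear face flush with the rear of the seat.


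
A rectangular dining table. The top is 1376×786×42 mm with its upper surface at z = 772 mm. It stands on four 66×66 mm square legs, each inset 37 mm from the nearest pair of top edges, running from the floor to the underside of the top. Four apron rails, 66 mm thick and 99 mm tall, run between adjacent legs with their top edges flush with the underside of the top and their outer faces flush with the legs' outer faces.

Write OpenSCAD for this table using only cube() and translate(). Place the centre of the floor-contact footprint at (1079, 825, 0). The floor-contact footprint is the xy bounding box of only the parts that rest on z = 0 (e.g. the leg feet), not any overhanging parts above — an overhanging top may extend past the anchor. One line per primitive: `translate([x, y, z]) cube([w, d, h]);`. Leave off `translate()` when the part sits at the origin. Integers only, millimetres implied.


translate([391, 432, 730]) cube([1376, 786, 42]);
translate([428, 469, 0]) cube([66, 66, 730]);
translate([1664, 469, 0]) cube([66, 66, 730]);
translate([428, 1115, 0]) cube([66, 66, 730]);
translate([1664, 1115, 0]) cube([66, 66, 730]);
translate([494, 469, 631]) cube([1170, 66, 99]);
translate([494, 1115, 631]) cube([1170, 66, 99]);
translate([428, 535, 631]) cube([66, 580, 99]);
translate([1664, 535, 631]) cube([66, 580, 99]);


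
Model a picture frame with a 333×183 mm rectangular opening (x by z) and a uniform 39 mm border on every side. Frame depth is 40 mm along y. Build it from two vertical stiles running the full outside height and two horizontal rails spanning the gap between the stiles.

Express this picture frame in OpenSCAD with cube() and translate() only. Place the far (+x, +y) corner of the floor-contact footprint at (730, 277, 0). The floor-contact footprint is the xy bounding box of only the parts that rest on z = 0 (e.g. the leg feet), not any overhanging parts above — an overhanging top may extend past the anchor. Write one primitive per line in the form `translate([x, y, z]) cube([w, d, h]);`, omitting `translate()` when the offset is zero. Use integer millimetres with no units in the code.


translate([319, 237, 0]) cube([39, 40, 261]);
translate([691, 237, 0]) cube([39, 40, 261]);
translate([358, 237, 0]) cube([333, 40, 39]);
translate([358, 237, 222]) cube([333, 40, 39]);


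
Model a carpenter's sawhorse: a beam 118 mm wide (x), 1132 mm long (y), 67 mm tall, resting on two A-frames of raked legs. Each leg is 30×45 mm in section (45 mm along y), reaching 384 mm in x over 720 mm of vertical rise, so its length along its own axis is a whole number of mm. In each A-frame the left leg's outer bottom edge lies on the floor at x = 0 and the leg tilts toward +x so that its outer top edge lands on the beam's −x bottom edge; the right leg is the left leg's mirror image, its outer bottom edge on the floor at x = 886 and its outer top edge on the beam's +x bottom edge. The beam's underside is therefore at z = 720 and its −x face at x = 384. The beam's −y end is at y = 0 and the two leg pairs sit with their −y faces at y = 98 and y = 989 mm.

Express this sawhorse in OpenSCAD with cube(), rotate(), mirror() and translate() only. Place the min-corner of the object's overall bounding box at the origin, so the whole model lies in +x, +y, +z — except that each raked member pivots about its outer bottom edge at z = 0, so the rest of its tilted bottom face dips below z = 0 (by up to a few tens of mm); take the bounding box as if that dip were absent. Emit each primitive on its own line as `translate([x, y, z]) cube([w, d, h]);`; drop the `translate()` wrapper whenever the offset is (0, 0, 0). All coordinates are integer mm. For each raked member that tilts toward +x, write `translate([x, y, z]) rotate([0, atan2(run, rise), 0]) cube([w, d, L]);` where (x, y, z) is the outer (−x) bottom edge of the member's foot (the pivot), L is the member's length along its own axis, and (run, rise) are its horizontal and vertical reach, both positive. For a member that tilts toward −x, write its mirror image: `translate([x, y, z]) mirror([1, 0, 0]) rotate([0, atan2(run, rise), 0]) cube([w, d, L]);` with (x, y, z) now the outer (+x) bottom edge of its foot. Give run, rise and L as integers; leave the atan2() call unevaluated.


translate([384, 0, 720]) cube([118, 1132, 67]);
translate([0, 98, 0]) rotate([0, atan2(384, 720), 0]) cube([30, 45, 816]);
translate([886, 98, 0]) mirror([1, 0, 0]) rotate([0, atan2(384, 720), 0]) cube([30, 45, 816]);
translate([0, 989, 0]) rotate([0, atan2(384, 720), 0]) cube([30, 45, 816]);
translate([886, 989, 0]) mirror([1, 0, 0]) rotate([0, atan2(384, 720), 0]) cube([30, 45, 816]);


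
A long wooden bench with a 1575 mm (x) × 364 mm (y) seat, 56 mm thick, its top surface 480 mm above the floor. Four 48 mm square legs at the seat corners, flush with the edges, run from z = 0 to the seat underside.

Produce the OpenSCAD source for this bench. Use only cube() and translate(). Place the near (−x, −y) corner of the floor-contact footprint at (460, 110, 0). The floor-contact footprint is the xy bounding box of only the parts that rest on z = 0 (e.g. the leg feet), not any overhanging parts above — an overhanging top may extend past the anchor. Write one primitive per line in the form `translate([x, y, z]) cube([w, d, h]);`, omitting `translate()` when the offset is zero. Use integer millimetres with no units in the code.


translate([460, 110, 424]) cube([1575, 364, 56]);
translate([460, 110, 0]) cube([48, 48, 424]);
translate([460, 426, 0]) cube([48, 48, 424]);
translate([1987, 110, 0]) cube([48, 48, 424]);
translate([1987, 426, 0]) cube([48, 48, 424]);


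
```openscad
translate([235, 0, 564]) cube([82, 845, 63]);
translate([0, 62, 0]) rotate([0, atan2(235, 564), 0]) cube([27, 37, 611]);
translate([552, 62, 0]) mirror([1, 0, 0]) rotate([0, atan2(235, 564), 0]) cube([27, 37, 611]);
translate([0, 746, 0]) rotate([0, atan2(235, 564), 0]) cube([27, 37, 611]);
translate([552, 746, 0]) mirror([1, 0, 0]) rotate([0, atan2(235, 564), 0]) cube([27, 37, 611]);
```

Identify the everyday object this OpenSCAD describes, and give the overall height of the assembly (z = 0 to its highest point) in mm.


A sawhorse. The overall height is 627 mm.

A beam across two mirrored pairs of raked legs — a sawhorse. The beam's underside is at z = 564 (matching the legs' vertical rise in atan2(235, 564)) and the beam is 63 mm tall, so its top is at 564 + 63 = 627 mm. The raked legs top out at the beam's underside, so that is the highest point.


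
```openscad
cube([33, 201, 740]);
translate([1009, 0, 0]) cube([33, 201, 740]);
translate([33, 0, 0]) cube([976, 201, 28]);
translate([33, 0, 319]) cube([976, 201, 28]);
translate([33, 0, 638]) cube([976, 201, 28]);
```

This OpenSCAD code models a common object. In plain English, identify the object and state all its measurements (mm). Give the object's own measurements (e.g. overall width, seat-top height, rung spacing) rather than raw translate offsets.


An open bookshelf. Two side panels, each 33 mm thick, 201 mm deep and 740 mm tall, stand 1042 mm apart (outside-to-outside). Between them sit 3 shelves, each 28 mm thick and 201 mm deep, spanning the full gap between the sides. The bottom shelf rests on the floor (its underside at z = 0) and the clear gap between one shelf's top and the next shelf's underside is 291 mm.


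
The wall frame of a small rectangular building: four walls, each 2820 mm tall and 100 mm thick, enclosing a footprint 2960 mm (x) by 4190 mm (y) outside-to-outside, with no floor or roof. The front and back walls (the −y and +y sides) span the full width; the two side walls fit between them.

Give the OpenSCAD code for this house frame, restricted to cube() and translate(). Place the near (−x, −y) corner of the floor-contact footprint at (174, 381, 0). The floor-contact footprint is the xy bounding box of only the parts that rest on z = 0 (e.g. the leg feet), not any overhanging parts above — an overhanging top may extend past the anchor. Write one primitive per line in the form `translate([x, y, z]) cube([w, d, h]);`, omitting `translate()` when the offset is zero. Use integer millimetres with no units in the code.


translate([174, 381, 0]) cube([2960, 100, 2820]);
translate([174, 4471, 0]) cube([2960, 100, 2820]);
translate([174, 481, 0]) cube([100, 3990, 2820]);
translate([3034, 481, 0]) cube([100, 3990, 2820]);


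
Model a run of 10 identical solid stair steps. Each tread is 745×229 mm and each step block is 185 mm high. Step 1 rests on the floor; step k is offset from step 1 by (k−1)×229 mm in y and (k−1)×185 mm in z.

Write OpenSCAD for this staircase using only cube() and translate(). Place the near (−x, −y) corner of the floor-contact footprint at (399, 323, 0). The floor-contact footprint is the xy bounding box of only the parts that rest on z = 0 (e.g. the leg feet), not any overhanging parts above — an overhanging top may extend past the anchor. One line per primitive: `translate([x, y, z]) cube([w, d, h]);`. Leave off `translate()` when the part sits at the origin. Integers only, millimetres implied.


translate([399, 323, 0]) cube([745, 229, 185]);
translate([399, 552, 185]) cube([745, 229, 185]);
translate([399, 781, 370]) cube([745, 229, 185]);
translate([399, 1010, 555]) cube([745, 229, 185]);
translate([399, 1239, 740]) cube([745, 229, 185]);
translate([399, 1468, 925]) cube([745, 229, 185]);
translate([399, 1697, 1110]) cube([745, 229, 185]);
translate([399, 1926, 1295]) cube([745, 229, 185]);
translate([399, 2155, 1480]) cube([745, 229, 185]);
translate([399, 2384, 1665]) cube([745, 229, 185]);


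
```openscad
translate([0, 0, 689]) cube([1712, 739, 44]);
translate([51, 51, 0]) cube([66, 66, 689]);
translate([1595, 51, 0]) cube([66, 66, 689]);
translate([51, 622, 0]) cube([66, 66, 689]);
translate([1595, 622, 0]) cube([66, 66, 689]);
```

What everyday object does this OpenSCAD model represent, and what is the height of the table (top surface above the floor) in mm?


A table. The table height is 733 mm.

A 1712×739×44 slab sits at z = 689 on four 66 mm square posts — a table. The top surface is at 689 + 44 = 733 mm.


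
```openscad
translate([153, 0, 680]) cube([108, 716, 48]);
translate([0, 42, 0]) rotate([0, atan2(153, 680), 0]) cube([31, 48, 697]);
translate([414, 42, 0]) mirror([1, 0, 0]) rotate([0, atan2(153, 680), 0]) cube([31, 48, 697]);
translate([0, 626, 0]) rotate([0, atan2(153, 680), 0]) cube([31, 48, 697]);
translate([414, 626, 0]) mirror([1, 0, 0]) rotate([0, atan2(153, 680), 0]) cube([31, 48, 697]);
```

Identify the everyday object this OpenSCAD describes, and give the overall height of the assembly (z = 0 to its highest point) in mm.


A sawhorse. The overall height is 728 mm.

A beam across two mirrored pairs of raked legs — a sawhorse. The beam's underside is at z = 680 (matching the legs' vertical rise in atan2(153, 680)) and the beam is 48 mm tall, so its top is at 680 + 48 = 728 mm. The raked legs top out at the beam's underside, so that is the highest point.


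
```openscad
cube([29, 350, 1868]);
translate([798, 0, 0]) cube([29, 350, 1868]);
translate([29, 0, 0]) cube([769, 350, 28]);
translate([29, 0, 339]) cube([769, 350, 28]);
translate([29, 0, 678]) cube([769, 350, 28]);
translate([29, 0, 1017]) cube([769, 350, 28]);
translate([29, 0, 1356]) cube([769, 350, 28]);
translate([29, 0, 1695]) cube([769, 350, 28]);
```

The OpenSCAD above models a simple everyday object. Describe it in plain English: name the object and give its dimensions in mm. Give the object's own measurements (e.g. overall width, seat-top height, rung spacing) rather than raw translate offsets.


An open bookshelf. Two side panels, each 29 mm thick, 350 mm deep and 1868 mm tall, stand 827 mm apart (outside-to-outside). Between them sit 6 shelves, each 28 mm thick and 350 mm deep, spanning the full gap between the sides. The bottom shelf rests on the floor (its underside at z = 0) and the clear gap between one shelf's top and the next shelf's underside is 311 mm.


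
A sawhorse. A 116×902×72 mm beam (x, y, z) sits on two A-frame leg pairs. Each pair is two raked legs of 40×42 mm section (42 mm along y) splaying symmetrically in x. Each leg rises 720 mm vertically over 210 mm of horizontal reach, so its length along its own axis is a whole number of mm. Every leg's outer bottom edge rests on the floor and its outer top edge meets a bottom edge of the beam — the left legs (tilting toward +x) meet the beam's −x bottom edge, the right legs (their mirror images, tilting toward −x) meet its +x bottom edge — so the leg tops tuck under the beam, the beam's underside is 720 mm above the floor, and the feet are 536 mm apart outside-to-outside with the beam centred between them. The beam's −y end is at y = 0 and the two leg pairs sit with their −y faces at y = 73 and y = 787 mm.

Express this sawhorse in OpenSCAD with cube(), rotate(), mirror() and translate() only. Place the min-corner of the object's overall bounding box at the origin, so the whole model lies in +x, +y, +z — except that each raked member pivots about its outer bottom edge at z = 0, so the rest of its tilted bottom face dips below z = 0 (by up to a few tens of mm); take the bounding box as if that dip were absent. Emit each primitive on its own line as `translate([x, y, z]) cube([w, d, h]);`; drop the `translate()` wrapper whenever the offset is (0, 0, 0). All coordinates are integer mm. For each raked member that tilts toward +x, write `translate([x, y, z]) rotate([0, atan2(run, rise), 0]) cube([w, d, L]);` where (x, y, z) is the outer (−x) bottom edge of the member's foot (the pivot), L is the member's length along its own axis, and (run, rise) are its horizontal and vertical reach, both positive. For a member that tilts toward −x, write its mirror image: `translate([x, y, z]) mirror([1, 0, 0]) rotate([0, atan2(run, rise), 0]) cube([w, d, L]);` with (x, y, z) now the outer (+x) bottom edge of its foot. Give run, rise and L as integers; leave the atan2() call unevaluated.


translate([210, 0, 720]) cube([116, 902, 72]);
translate([0, 73, 0]) rotate([0, atan2(210, 720), 0]) cube([40, 42, 750]);
translate([536, 73, 0]) mirror([1, 0, 0]) rotate([0, atan2(210, 720), 0]) cube([40, 42, 750]);
translate([0, 787, 0]) rotate([0, atan2(210, 720), 0]) cube([40, 42, 750]);
translate([536, 787, 0]) mirror([1, 0, 0]) rotate([0, atan2(210, 720), 0]) cube([40, 42, 750]);
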